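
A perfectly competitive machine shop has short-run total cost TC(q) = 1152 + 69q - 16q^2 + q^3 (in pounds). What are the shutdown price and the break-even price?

Shutdown price = min AVC. AVC = 69 - 16q + q^2, with vertex at q = 8 and minimum £5.
ATC = 1152/q + 69 - 16q + q^2. Setting dATC/dq = −1152/q^2 − 16 + 2q = 0 gives q = 12 (since 2·12^3 − 16·12^2 = 1152).
min ATC = 1152/12 + 69 − 16·12 + 12^2 = £117. That is the break-even price.
Between these two prices the firm operates at a loss; above £117 it earns a profit.

Shutdown price = £5; break-even price = £117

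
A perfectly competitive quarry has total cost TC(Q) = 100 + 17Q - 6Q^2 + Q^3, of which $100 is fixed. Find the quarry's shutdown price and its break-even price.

Shutdown price = $8; break-even price = $32

AVC = 17 - 6Q + Q^2; minimized at Q = 3, giving min AVC = $8. That is the shutdown price.
ATC = 100/Q + 17 - 6Q + Q^2. Setting dATC/dQ = −100/Q^2 − 6 + 2Q = 0 gives Q = 5 (since 2·5^3 − 6·5^2 = 100).
min ATC = 100/5 + 17 − 6·5 + 5^2 = $32. That is the break-even price.
For $8 ≤ P < $32 the firm produces at a loss; below $8 it shuts down.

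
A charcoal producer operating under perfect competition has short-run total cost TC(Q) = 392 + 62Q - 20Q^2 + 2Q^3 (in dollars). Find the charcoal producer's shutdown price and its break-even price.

Shutdown price = $12; break-even price = $76

AVC = 62 - 20Q + 2Q^2; minimized at Q = 5, giving min AVC = $12. That is the shutdown price.
ATC = 392/Q + 62 - 20Q + 2Q^2. Setting dATC/dQ = −392/Q^2 − 20 + 4Q = 0 gives Q = 7 (since 4·7^3 − 20·7^2 = 392).
min ATC = 392/7 + 62 − 20·7 + 2·7^2 = $76. That is the break-even price.
Between these two prices the firm operates at a loss; above $76 it earns a profit.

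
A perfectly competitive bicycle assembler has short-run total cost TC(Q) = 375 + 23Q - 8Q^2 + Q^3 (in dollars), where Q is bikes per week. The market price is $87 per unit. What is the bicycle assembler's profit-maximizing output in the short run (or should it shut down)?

Variable cost is VC = 23Q - 8Q^2 + Q^3, so AVC = VC/Q = 23 - 8Q + Q^2 and MC = dTC/dQ = 23 - 16Q + 3Q^2.
AVC hits its minimum where MC = AVC, at Q = 4, giving min AVC = 23 - 8·4 + 4^2 = $7.
P = $87 exceeds min AVC = $7, so the firm stays open.
P = MC gives -64 - 16Q + 3Q^2 = 0, with roots -8/3 and 8. Take the larger (rising MC): Q* = 8.
Check: AVC at Q = 8 is $23 ≤ P, so revenue covers variable cost.
Profit = P·Q − TC = 87·8 − 559 = $137.

Produce at Q = 8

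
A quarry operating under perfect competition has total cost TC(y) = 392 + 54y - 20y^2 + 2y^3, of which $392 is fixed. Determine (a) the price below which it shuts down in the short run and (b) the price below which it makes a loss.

Shutdown price = min AVC. AVC = 54 - 20y + 2y^2, with vertex at y = 5 and minimum $4.
ATC = 392/y + 54 - 20y + 2y^2. Setting dATC/dy = −392/y^2 − 20 + 4y = 0 gives y = 7 (since 4·7^3 − 20·7^2 = 392).
min ATC = 392/7 + 54 − 20·7 + 2·7^2 = $68. That is the break-even price.
Between these two prices the firm operates at a loss; above $68 it earns a profit.

Shutdown price = $4; break-even price = $68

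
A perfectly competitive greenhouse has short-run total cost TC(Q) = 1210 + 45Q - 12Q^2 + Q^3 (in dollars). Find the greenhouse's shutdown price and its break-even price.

Shutdown price = min AVC. AVC = 45 - 12Q + Q^2, with vertex at Q = 6 and minimum $9.
ATC = 1210/Q + 45 - 12Q + Q^2. Setting dATC/dQ = −1210/Q^2 − 12 + 2Q = 0 gives Q = 11 (since 2·11^3 − 12·11^2 = 1210).
min ATC = 1210/11 + 45 − 12·11 + 11^2 = $144. That is the break-even price.
Between these two prices the firm operates at a loss; above $144 it earns a profit.

Shutdown price = $9; break-even price = $144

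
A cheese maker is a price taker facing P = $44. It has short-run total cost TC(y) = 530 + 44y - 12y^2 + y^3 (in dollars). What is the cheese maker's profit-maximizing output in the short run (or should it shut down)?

From TC, MC = TC'(y) = 44 - 24y + 3y^2 and AVC = VC/y = 44 - 12y + y^2.
AVC hits its minimum where MC = AVC, at y = 6, giving min AVC = 44 - 12·6 + 6^2 = $8.
Because $44 ≥ $8, revenue can cover variable cost; the firm operates.
Set P = MC: 44 = 44 - 24y + 3y^2 → -24y + 3y^2 = 0. The roots are y = 0 and y = 8; the profit-maximizing output is on the rising part of MC, so y* = 8.
Check: AVC at y = 8 is $12 ≤ P, so revenue covers variable cost.
Profit = P·y − TC = 44·8 − 626 = -$274, a loss, but smaller than the $530 fixed cost the firm would lose by shutting down.

Produce at y = 8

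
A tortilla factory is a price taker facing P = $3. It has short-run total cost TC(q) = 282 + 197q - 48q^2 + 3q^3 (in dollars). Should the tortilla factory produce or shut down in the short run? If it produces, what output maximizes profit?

Strip out fixed cost: VC = 197q - 48q^2 + 3q^3. Then AVC = 197 - 48q + 3q^2 and MC = 197 - 96q + 9q^2.
AVC is minimized where dAVC/dq = -48 + 6q = 0, at q = 8; min AVC = 197 - 48·8 + 3·8^2 = $5.
Since P = $3 < min AVC = $5, price fails to cover variable cost at any output.
Best response: produce nothing and absorb the $282 fixed cost.

Shut down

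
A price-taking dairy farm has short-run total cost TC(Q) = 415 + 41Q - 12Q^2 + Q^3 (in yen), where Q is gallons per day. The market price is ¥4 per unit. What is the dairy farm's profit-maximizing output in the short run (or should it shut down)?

Strip out fixed cost: VC = 41Q - 12Q^2 + Q^3. Then AVC = 41 - 12Q + Q^2 and MC = 41 - 24Q + 3Q^2.
AVC hits its minimum where MC = AVC, at Q = 6, giving min AVC = 41 - 12·6 + 6^2 = ¥5.
P = ¥4 lies below min AVC = ¥5; no output level covers variable cost.
The firm minimizes its loss by shutting down and losing only its fixed cost of ¥415.

Shut down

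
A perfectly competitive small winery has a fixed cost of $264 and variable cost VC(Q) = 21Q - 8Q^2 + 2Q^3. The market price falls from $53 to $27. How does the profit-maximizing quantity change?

AVC = 21 - 8Q + 2Q^2, minimized at Q = 2 where min AVC = $13. MC = 21 - 16Q + 6Q^2.
With P = $53 above the shutdown price, P = MC gives Q = 4.
At P = $27 ≥ min AVC, set P = MC: Q = 3. The firm stays open but cuts output.

Output falls from 4 to 3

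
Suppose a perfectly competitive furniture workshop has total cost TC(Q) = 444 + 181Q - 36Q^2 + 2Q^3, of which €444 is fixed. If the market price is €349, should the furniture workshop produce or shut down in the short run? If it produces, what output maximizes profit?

From TC, MC = TC'(Q) = 181 - 72Q + 6Q^2 and AVC = VC/Q = 181 - 36Q + 2Q^2.
AVC hits its minimum where MC = AVC, at Q = 9, giving min AVC = 181 - 36·9 + 2·9^2 = €19.
Since P = €349 ≥ min AVC = €19, price covers variable cost and the firm should produce.
P = MC gives -168 - 72Q + 6Q^2 = 0, with roots -2 and 14. Take the larger (rising MC): Q* = 14.
Check: AVC at Q = 14 is €69 ≤ P, so revenue covers variable cost.
Profit = P·Q − TC = 349·14 − 1410 = €3476.

Produce at Q = 14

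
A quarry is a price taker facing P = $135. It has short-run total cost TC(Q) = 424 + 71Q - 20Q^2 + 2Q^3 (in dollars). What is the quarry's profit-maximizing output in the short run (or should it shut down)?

From TC, MC = TC'(Q) = 71 - 40Q + 6Q^2 and AVC = VC/Q = 71 - 20Q + 2Q^2.
AVC is minimized where dAVC/dQ = -20 + 4Q = 0, at Q = 5; min AVC = 71 - 20·5 + 2·5^2 = $21.
P = $135 exceeds min AVC = $21, so the firm stays open.
Solving P = MC: -64 - 40Q + 6Q^2 = 0 ⇒ Q = -4/3 or 8. On the upward-sloping branch, Q* = 8.
Check: AVC at Q = 8 is $39 ≤ P, so revenue covers variable cost.
Profit = P·Q − TC = 135·8 − 736 = $344.

Produce at Q = 8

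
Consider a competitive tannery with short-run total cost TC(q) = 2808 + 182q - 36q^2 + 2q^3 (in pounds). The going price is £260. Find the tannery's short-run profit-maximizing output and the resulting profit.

AVC = 182 - 36q + 2q^2; min AVC = £20 at q = 9. Since P = £260 ≥ min AVC, the firm produces.
With MC = 182 - 72q + 6q^2, P = MC on the upward-sloping part at q* = 13.
TR = 260·13 = 3380. TC = 2808 + 676 = 3484. Profit = 3380 − 3484 = -£104.
By producing, the firm covers all variable cost plus £2704 of fixed cost; shutting down would lose the full £2808.

Profit = -£104 at q = 13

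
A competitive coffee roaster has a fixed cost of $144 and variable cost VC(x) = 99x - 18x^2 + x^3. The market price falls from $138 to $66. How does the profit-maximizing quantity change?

AVC = 99 - 18x + x^2, minimized at x = 9 where min AVC = $18. MC = 99 - 36x + 3x^2.
At P = $138 ≥ min AVC, set P = MC on the rising branch: x = 13.
At P = $66 ≥ min AVC, set P = MC: x = 11. The firm stays open but cuts output.

Output falls from 13 to 11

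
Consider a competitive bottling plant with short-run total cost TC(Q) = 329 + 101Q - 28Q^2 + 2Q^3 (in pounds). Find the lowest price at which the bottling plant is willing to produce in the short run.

£3 per unit

The shutdown price is the minimum of AVC. VC = 101Q - 28Q^2 + 2Q^3, so AVC = 101 - 28Q + 2Q^2.
At the minimum of AVC, MC = AVC. MC = 101 - 56Q + 6Q^2; setting MC = AVC gives 4Q^2 - 28Q = 0, so Q = 7. min AVC = 3.
For P < £3 the firm produces nothing.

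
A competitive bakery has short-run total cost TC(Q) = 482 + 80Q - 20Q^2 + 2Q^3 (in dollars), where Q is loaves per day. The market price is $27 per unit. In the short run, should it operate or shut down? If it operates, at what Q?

Strip out fixed cost: VC = 80Q - 20Q^2 + 2Q^3. Then AVC = 80 - 20Q + 2Q^2 and MC = 80 - 40Q + 6Q^2.
The AVC parabola has its vertex at Q = 20/4 = 5, where AVC = 80 - 20·5 + 2·5^2 = $30.
With P < min AVC ($27 < $30), every unit sold adds to the loss.
Shutting down limits the loss to fixed cost, $482.

Shut down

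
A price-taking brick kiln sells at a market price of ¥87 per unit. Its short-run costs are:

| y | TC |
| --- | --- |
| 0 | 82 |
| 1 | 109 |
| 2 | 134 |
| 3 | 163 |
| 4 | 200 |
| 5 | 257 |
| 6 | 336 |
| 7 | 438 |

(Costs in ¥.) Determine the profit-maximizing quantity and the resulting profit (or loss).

Compute π = P·y − TC at each output: y=0: -82; y=1: -22; y=2: 40; y=3: 98; y=4: 148; y=5: 178; y=6: 186; y=7: 171.
Profit is maximized at y = 6. AVC there is 254/6 = ¥42.33 ≤ P, so producing beats shutting down (which would give -¥82).

y = 6; profit = ¥186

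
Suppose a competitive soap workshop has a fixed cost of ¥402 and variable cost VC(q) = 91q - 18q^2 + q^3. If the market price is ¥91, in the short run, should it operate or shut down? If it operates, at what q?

Produce at q = 12

Variable cost is VC = 91q - 18q^2 + q^3, so AVC = VC/q = 91 - 18q + q^2 and MC = dTC/dq = 91 - 36q + 3q^2.
AVC is minimized where dAVC/dq = -18 + 2q = 0, at q = 9; min AVC = 91 - 18·9 + 9^2 = ¥10.
P = ¥91 exceeds min AVC = ¥10, so the firm stays open.
Solving P = MC: -36q + 3q^2 = 0 ⇒ q = 0 or 12. On the upward-sloping branch, q* = 12.
Check: AVC at q = 12 is ¥19 ≤ P, so revenue covers variable cost.
Profit = P·q − TC = 91·12 − 630 = ¥462.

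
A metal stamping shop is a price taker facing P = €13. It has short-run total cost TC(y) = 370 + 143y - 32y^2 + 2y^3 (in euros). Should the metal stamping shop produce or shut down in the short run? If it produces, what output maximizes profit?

Shut down

From TC, MC = TC'(y) = 143 - 64y + 6y^2 and AVC = VC/y = 143 - 32y + 2y^2.
AVC is minimized where dAVC/dy = -32 + 4y = 0, at y = 8; min AVC = 143 - 32·8 + 2·8^2 = €15.
Since P = €13 < min AVC = €15, price fails to cover variable cost at any output.
Shutting down limits the loss to fixed cost, €370.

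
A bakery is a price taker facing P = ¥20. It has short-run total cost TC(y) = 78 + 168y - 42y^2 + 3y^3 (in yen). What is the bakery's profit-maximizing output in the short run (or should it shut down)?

Variable cost is VC = 168y - 42y^2 + 3y^3, so AVC = VC/y = 168 - 42y + 3y^2 and MC = dTC/dy = 168 - 84y + 9y^2.
AVC hits its minimum where MC = AVC, at y = 7, giving min AVC = 168 - 42·7 + 3·7^2 = ¥21.
P = ¥20 lies below min AVC = ¥21; no output level covers variable cost.
Best response: produce nothing and absorb the ¥78 fixed cost.

Shut down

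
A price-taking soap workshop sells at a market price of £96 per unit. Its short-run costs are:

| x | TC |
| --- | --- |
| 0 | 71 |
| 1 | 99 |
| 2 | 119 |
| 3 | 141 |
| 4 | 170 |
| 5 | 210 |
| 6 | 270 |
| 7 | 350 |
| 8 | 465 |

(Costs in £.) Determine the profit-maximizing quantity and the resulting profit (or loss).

Tabulate TR − TC: x=0: -71; x=1: -3; x=2: 73; x=3: 147; x=4: 214; x=5: 270; x=6: 306; x=7: 322; x=8: 303.
Profit is maximized at x = 7. AVC there is 279/7 = £39.86 ≤ P, so producing beats shutting down (which would give -£71).

x = 7; profit = £322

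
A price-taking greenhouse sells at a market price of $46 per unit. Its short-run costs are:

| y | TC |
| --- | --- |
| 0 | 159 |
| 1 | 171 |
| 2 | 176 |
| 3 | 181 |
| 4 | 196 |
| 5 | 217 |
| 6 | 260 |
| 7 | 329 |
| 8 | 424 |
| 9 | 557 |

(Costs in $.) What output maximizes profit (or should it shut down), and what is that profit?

Profit at each row (π = 46y − TC): y=0: -159; y=1: -125; y=2: -84; y=3: -43; y=4: -12; y=5: 13; y=6: 16; y=7: -7; y=8: -56; y=9: -143.
Profit is maximized at y = 6. AVC there is 101/6 = $16.83 ≤ P, so producing beats shutting down (which would give -$159).

y = 6; profit = $16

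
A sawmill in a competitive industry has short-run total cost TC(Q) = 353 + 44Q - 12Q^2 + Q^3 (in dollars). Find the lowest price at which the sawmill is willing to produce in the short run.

$8 per unit

The firm shuts down when price falls below the minimum of average variable cost. AVC = VC/Q = 44 - 12Q + Q^2.
dAVC/dQ = -12 + 2Q = 0 gives Q = 6. min AVC = 44 - 12·6 + 6^2 = 8.
So the shutdown price is $8.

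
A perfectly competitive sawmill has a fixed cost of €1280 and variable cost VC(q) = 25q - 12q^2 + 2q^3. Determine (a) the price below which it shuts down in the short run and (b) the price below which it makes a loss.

Shutdown price = €7; break-even price = €217

AVC = 25 - 12q + 2q^2; minimized at q = 3, giving min AVC = €7. That is the shutdown price.
ATC = 1280/q + 25 - 12q + 2q^2. Setting dATC/dq = −1280/q^2 − 12 + 4q = 0 gives q = 8 (since 4·8^3 − 12·8^2 = 1280).
min ATC = 1280/8 + 25 − 12·8 + 2·8^2 = €217. That is the break-even price.
Between these two prices the firm operates at a loss; above €217 it earns a profit.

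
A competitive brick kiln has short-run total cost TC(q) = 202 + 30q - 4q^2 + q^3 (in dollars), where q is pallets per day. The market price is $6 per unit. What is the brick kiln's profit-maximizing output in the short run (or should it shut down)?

Variable cost is VC = 30q - 4q^2 + q^3, so AVC = VC/q = 30 - 4q + q^2 and MC = dTC/dq = 30 - 8q + 3q^2.
AVC hits its minimum where MC = AVC, at q = 2, giving min AVC = 30 - 4·2 + 2^2 = $26.
Since P = $6 < min AVC = $26, price fails to cover variable cost at any output.
Best response: produce nothing and absorb the $202 fixed cost.

Shut down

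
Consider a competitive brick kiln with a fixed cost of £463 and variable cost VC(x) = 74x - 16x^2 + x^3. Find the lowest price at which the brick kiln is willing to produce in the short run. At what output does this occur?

The firm shuts down when price falls below the minimum of average variable cost. AVC = VC/x = 74 - 16x + x^2.
At the minimum of AVC, MC = AVC. MC = 74 - 32x + 3x^2; setting MC = AVC gives 2x^2 - 16x = 0, so x = 8. min AVC = 10.
So the shutdown price is £10.

£10 per unit, at x = 8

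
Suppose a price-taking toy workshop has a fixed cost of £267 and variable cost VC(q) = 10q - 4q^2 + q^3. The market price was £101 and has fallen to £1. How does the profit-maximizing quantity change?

AVC = 10 - 4q + q^2, minimized at q = 2 where min AVC = £6. MC = 10 - 8q + 3q^2.
With P = £101 above the shutdown price, P = MC gives q = 7.
At P = £1 < min AVC = £6, price no longer covers variable cost at any output, so the firm shuts down: q = 0.

Output falls from 7 to 0 (the firm shuts down)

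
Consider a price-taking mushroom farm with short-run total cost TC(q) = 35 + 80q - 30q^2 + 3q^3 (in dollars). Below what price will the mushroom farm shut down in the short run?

$5 per unit

Short-run supply begins at min AVC. From VC = 80q - 30q^2 + 3q^3, AVC = 80 - 30q + 3q^2.
At the minimum of AVC, MC = AVC. MC = 80 - 60q + 9q^2; setting MC = AVC gives 6q^2 - 30q = 0, so q = 5. min AVC = 5.
The firm shuts down for any P below $5.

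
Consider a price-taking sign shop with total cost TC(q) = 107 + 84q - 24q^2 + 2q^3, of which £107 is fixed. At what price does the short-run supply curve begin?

The shutdown price is the minimum of AVC. VC = 84q - 24q^2 + 2q^3, so AVC = 84 - 24q + 2q^2.
dAVC/dq = -24 + 4q = 0 gives q = 6. min AVC = 84 - 24·6 + 2·6^2 = 12.
The firm shuts down for any P below £12.

£12 per unit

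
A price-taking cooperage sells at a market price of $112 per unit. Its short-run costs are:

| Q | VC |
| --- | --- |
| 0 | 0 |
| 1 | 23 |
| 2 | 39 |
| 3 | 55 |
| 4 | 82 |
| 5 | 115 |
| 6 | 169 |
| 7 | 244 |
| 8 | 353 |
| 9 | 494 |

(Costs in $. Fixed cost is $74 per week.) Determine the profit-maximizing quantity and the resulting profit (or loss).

Tabulate TR − TC: Q=0: -74; Q=1: 15; Q=2: 111; Q=3: 207; Q=4: 292; Q=5: 371; Q=6: 429; Q=7: 466; Q=8: 469; Q=9: 440.
Profit is maximized at Q = 8. AVC there is 353/8 = $44.12 ≤ P, so producing beats shutting down (which would give -$74).

Q = 8; profit = $469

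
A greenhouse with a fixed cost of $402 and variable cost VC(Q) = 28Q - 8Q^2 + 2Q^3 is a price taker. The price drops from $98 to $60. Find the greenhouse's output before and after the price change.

Output falls from 5 to 4

AVC = 28 - 8Q + 2Q^2, minimized at Q = 2 where min AVC = $20. MC = 28 - 16Q + 6Q^2.
With P = $98 above the shutdown price, P = MC gives Q = 5.
At P = $60 ≥ min AVC, set P = MC: Q = 4. The firm stays open but cuts output.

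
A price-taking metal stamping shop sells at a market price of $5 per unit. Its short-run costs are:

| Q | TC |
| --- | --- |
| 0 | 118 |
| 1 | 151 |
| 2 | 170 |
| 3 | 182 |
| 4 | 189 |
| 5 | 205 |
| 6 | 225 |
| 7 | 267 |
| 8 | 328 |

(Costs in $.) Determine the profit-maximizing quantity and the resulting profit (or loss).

Q = 0 (shut down); profit = -$118

Profit at each row (π = 5Q − TC): Q=0: -118; Q=1: -146; Q=2: -160; Q=3: -167; Q=4: -169; Q=5: -180; Q=6: -195; Q=7: -232; Q=8: -288.
Profit is highest at Q = 0. Equivalently, the lowest AVC in the table is 87/5 ≈ $17.40 at Q = 5, and P = $5 falls below it — price never covers variable cost, so the firm shuts down and loses only its fixed cost.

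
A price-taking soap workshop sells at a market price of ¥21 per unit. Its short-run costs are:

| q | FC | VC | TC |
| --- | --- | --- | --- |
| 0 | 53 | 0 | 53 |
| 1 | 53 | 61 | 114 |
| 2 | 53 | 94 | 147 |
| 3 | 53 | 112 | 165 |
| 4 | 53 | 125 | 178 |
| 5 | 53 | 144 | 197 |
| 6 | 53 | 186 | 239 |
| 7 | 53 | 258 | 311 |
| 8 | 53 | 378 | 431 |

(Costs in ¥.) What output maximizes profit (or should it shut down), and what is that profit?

q = 0 (shut down); profit = -¥53

Tabulate TR − TC: q=0: -53; q=1: -93; q=2: -105; q=3: -102; q=4: -94; q=5: -92; q=6: -113; q=7: -164; q=8: -263.
Profit is highest at q = 0. Equivalently, the lowest AVC in the table is 144/5 ≈ ¥28.80 at q = 5, and P = ¥21 falls below it — price never covers variable cost, so the firm shuts down and loses only its fixed cost.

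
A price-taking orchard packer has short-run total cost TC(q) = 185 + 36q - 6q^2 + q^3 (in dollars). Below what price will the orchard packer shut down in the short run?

The shutdown price is the minimum of AVC. VC = 36q - 6q^2 + q^3, so AVC = 36 - 6q + q^2.
At the minimum of AVC, MC = AVC. MC = 36 - 12q + 3q^2; setting MC = AVC gives 2q^2 - 6q = 0, so q = 3. min AVC = 27.
So the shutdown price is $27.

$27 per unit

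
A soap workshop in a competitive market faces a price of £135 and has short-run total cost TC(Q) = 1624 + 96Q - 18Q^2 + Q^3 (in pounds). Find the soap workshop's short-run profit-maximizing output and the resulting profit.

Profit = -£272 at Q = 13

AVC = 96 - 18Q + Q^2; min AVC = £15 at Q = 9. Since P = £135 ≥ min AVC, the firm produces.
MC = 96 - 36Q + 3Q^2. Setting P = MC and taking the root on the rising branch gives Q* = 13.
TR = 135·13 = 1755. TC = 1624 + 403 = 2027. Profit = 1755 − 2027 = -£272.
That loss of £272 beats the £1624 the firm would lose by shutting down; producing recovers £1352 of fixed cost.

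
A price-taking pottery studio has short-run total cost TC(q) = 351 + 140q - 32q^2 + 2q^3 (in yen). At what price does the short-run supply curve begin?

¥12 per unit

Short-run supply begins at min AVC. From VC = 140q - 32q^2 + 2q^3, AVC = 140 - 32q + 2q^2.
dAVC/dq = -32 + 4q = 0 gives q = 8. min AVC = 140 - 32·8 + 2·8^2 = 12.
So the shutdown price is ¥12.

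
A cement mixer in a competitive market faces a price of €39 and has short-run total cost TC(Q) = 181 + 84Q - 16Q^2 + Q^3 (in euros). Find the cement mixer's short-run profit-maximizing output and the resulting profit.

Profit = -€19 at Q = 9

AVC = 84 - 16Q + Q^2 has its minimum €20 at Q = 8; price €39 clears that bar, so the firm operates.
With MC = 84 - 32Q + 3Q^2, P = MC on the upward-sloping part at Q* = 9.
TR = 39·9 = 351. TC = 181 + 189 = 370. Profit = 351 − 370 = -€19.
Shutting down would mean losing the fixed cost of €181, so operating at a loss of €19 is better by €162.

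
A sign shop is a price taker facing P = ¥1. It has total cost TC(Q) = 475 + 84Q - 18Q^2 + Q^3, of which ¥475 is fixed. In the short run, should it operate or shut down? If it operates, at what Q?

Shut down

From TC, MC = TC'(Q) = 84 - 36Q + 3Q^2 and AVC = VC/Q = 84 - 18Q + Q^2.
AVC is minimized where dAVC/dQ = -18 + 2Q = 0, at Q = 9; min AVC = 84 - 18·9 + 9^2 = ¥3.
Since P = ¥1 < min AVC = ¥3, price fails to cover variable cost at any output.
Shutting down limits the loss to fixed cost, ¥475.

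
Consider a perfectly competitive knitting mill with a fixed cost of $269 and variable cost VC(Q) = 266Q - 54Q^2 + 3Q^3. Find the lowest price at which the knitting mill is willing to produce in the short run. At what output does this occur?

$23 per unit, at Q = 9

The shutdown price is the minimum of AVC. VC = 266Q - 54Q^2 + 3Q^3, so AVC = 266 - 54Q + 3Q^2.
dAVC/dQ = -54 + 6Q = 0 gives Q = 9. min AVC = 266 - 54·9 + 3·9^2 = 23.
So the shutdown price is $23.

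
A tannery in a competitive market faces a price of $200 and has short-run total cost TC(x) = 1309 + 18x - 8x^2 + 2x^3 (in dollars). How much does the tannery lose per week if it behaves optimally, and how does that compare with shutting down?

Profit = -$329 at x = 7

AVC = 18 - 8x + 2x^2 has its minimum $10 at x = 2; price $200 clears that bar, so the firm operates.
With MC = 18 - 16x + 6x^2, P = MC on the upward-sloping part at x* = 7.
TR = 200·7 = 1400. TC = 1309 + 420 = 1729. Profit = 1400 − 1729 = -$329.
Shutting down would mean losing the fixed cost of $1309, so operating at a loss of $329 is better by $980.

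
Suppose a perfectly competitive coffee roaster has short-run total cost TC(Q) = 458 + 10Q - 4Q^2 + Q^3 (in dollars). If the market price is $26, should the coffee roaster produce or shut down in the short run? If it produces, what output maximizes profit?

Produce at Q = 4

From TC, MC = TC'(Q) = 10 - 8Q + 3Q^2 and AVC = VC/Q = 10 - 4Q + Q^2.
AVC hits its minimum where MC = AVC, at Q = 2, giving min AVC = 10 - 4·2 + 2^2 = $6.
Since P = $26 ≥ min AVC = $6, price covers variable cost and the firm should produce.
Set P = MC: 26 = 10 - 8Q + 3Q^2 → -16 - 8Q + 3Q^2 = 0. The roots are Q = -4/3 and Q = 4; the profit-maximizing output is on the rising part of MC, so Q* = 4.
Check: AVC at Q = 4 is $10 ≤ P, so revenue covers variable cost.
Profit = P·Q − TC = 26·4 − 498 = -$394, a loss, but smaller than the $458 fixed cost the firm would lose by shutting down.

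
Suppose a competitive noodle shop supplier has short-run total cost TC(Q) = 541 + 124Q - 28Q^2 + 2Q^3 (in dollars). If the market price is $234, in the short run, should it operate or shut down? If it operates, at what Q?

Produce at Q = 11

From TC, MC = TC'(Q) = 124 - 56Q + 6Q^2 and AVC = VC/Q = 124 - 28Q + 2Q^2.
AVC hits its minimum where MC = AVC, at Q = 7, giving min AVC = 124 - 28·7 + 2·7^2 = $26.
Because $234 ≥ $26, revenue can cover variable cost; the firm operates.
P = MC gives -110 - 56Q + 6Q^2 = 0, with roots -5/3 and 11. Take the larger (rising MC): Q* = 11.
Check: AVC at Q = 11 is $58 ≤ P, so revenue covers variable cost.
Profit = P·Q − TC = 234·11 − 1179 = $1395.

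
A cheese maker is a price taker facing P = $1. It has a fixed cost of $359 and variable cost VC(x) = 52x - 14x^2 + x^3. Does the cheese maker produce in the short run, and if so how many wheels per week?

From TC, MC = TC'(x) = 52 - 28x + 3x^2 and AVC = VC/x = 52 - 14x + x^2.
The AVC parabola has its vertex at x = 14/2 = 7, where AVC = 52 - 14·7 + 7^2 = $3.
Since P = $1 < min AVC = $3, price fails to cover variable cost at any output.
Best response: produce nothing and absorb the $359 fixed cost.

Shut down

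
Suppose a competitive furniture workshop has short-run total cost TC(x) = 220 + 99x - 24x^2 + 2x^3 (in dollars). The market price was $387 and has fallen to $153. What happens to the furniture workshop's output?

Output falls from 12 to 9

MC = 99 - 48x + 6x^2; the shutdown threshold is min AVC = $27 (at x = 6).
At P = $387 ≥ min AVC, set P = MC on the rising branch: x = 12.
At P = $153 ≥ min AVC, set P = MC: x = 9. The firm stays open but cuts output.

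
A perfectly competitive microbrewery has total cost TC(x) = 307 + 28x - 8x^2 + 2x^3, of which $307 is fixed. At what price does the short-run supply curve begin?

The shutdown price is the minimum of AVC. VC = 28x - 8x^2 + 2x^3, so AVC = 28 - 8x + 2x^2.
At the minimum of AVC, MC = AVC. MC = 28 - 16x + 6x^2; setting MC = AVC gives 4x^2 - 8x = 0, so x = 2. min AVC = 20.
So the shutdown price is $20.

$20 per unit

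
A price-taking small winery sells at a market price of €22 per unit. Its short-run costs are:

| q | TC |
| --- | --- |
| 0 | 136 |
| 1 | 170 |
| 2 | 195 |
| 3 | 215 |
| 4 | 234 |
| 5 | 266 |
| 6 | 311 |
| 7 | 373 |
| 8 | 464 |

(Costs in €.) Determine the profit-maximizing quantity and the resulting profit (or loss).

Profit at each row (π = 22q − TC): q=0: -136; q=1: -148; q=2: -151; q=3: -149; q=4: -146; q=5: -156; q=6: -179; q=7: -219; q=8: -288.
Profit is highest at q = 0. Equivalently, the lowest AVC in the table is 98/4 ≈ €24.50 at q = 4, and P = €22 falls below it — price never covers variable cost, so the firm shuts down and loses only its fixed cost.

q = 0 (shut down); profit = -€136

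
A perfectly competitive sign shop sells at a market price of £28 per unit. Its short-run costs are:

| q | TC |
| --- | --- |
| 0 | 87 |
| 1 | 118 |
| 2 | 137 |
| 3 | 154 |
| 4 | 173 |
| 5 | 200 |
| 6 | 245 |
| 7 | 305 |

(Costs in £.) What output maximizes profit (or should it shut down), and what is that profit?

Compute π = P·q − TC at each output: q=0: -87; q=1: -90; q=2: -81; q=3: -70; q=4: -61; q=5: -60; q=6: -77; q=7: -109.
Profit is maximized at q = 5. AVC there is 113/5 = £22.60 ≤ P, so producing beats shutting down (which would give -£87).

q = 5; profit = -£60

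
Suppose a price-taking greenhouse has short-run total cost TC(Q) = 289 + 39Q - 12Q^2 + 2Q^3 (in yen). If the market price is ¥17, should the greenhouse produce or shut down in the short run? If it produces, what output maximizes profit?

Strip out fixed cost: VC = 39Q - 12Q^2 + 2Q^3. Then AVC = 39 - 12Q + 2Q^2 and MC = 39 - 24Q + 6Q^2.
The AVC parabola has its vertex at Q = 12/4 = 3, where AVC = 39 - 12·3 + 2·3^2 = ¥21.
With P < min AVC (¥17 < ¥21), every unit sold adds to the loss.
The firm minimizes its loss by shutting down and losing only its fixed cost of ¥289.

Shut down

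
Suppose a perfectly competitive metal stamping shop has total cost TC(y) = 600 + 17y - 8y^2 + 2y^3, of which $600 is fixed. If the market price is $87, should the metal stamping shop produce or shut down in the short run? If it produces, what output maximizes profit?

Produce at y = 5

From TC, MC = TC'(y) = 17 - 16y + 6y^2 and AVC = VC/y = 17 - 8y + 2y^2.
AVC is minimized where dAVC/dy = -8 + 4y = 0, at y = 2; min AVC = 17 - 8·2 + 2·2^2 = $9.
Because $87 ≥ $9, revenue can cover variable cost; the firm operates.
P = MC gives -70 - 16y + 6y^2 = 0, with roots -7/3 and 5. Take the larger (rising MC): y* = 5.
Check: AVC at y = 5 is $27 ≤ P, so revenue covers variable cost.
Profit = P·y − TC = 87·5 − 735 = -$300, a loss, but smaller than the $600 fixed cost the firm would lose by shutting down.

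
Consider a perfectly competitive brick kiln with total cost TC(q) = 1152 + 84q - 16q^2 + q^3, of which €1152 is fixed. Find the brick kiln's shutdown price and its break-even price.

AVC = 84 - 16q + q^2; minimized at q = 8, giving min AVC = €20. That is the shutdown price.
ATC = 1152/q + 84 - 16q + q^2. Setting dATC/dq = −1152/q^2 − 16 + 2q = 0 gives q = 12 (since 2·12^3 − 16·12^2 = 1152).
min ATC = 1152/12 + 84 − 16·12 + 12^2 = €132. That is the break-even price.
For €20 ≤ P < €132 the firm produces at a loss; below €20 it shuts down.

Shutdown price = €20; break-even price = €132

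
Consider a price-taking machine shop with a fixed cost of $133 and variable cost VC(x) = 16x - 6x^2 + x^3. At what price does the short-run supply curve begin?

$7 per unit

The shutdown price is the minimum of AVC. VC = 16x - 6x^2 + x^3, so AVC = 16 - 6x + x^2.
At the minimum of AVC, MC = AVC. MC = 16 - 12x + 3x^2; setting MC = AVC gives 2x^2 - 6x = 0, so x = 3. min AVC = 7.
So the shutdown price is $7.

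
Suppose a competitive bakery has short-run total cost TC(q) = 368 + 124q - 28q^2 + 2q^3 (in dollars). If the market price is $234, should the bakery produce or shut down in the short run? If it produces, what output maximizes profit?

Produce at q = 11

From TC, MC = TC'(q) = 124 - 56q + 6q^2 and AVC = VC/q = 124 - 28q + 2q^2.
The AVC parabola has its vertex at q = 28/4 = 7, where AVC = 124 - 28·7 + 2·7^2 = $26.
Since P = $234 ≥ min AVC = $26, price covers variable cost and the firm should produce.
Set P = MC: 234 = 124 - 56q + 6q^2 → -110 - 56q + 6q^2 = 0. The roots are q = -5/3 and q = 11; the profit-maximizing output is on the rising part of MC, so q* = 11.
Check: AVC at q = 11 is $58 ≤ P, so revenue covers variable cost.
Profit = P·q − TC = 234·11 − 1006 = $1568.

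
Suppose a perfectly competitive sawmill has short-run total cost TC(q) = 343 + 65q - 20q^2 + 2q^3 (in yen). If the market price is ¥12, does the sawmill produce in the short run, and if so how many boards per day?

Shut down

Strip out fixed cost: VC = 65q - 20q^2 + 2q^3. Then AVC = 65 - 20q + 2q^2 and MC = 65 - 40q + 6q^2.
The AVC parabola has its vertex at q = 20/4 = 5, where AVC = 65 - 20·5 + 2·5^2 = ¥15.
P = ¥12 lies below min AVC = ¥15; no output level covers variable cost.
Best response: produce nothing and absorb the ¥343 fixed cost.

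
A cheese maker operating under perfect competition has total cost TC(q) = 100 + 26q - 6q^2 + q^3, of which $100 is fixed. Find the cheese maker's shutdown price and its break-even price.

Shutdown price = $17; break-even price = $41

Shutdown price = min AVC. AVC = 26 - 6q + q^2, with vertex at q = 3 and minimum $17.
ATC = 100/q + 26 - 6q + q^2. Setting dATC/dq = −100/q^2 − 6 + 2q = 0 gives q = 5 (since 2·5^3 − 6·5^2 = 100).
min ATC = 100/5 + 26 − 6·5 + 5^2 = $41. That is the break-even price.
Between these two prices the firm operates at a loss; above $41 it earns a profit.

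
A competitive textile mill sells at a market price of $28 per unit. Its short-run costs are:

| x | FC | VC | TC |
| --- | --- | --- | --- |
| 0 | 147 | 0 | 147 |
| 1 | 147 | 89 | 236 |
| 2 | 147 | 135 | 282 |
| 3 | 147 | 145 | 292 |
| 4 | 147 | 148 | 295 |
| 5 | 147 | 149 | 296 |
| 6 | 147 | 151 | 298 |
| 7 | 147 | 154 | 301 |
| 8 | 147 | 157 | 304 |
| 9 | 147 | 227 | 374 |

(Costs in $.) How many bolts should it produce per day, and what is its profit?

Compute π = P·x − TC at each output: x=0: -147; x=1: -208; x=2: -226; x=3: -208; x=4: -183; x=5: -156; x=6: -130; x=7: -105; x=8: -80; x=9: -122.
Profit is maximized at x = 8. AVC there is 157/8 = $19.62 ≤ P, so producing beats shutting down (which would give -$147).

x = 8; profit = -$80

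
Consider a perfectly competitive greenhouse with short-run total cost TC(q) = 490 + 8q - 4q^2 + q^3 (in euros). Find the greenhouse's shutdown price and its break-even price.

Shutdown price = €4; break-even price = €99

AVC = 8 - 4q + q^2; minimized at q = 2, giving min AVC = €4. That is the shutdown price.
ATC = 490/q + 8 - 4q + q^2. Setting dATC/dq = −490/q^2 − 4 + 2q = 0 gives q = 7 (since 2·7^3 − 4·7^2 = 490).
min ATC = 490/7 + 8 − 4·7 + 7^2 = €99. That is the break-even price.
Between these two prices the firm operates at a loss; above €99 it earns a profit.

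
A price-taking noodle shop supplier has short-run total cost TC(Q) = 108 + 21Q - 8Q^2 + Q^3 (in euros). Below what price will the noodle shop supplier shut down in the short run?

€5 per unit

Short-run supply begins at min AVC. From VC = 21Q - 8Q^2 + Q^3, AVC = 21 - 8Q + Q^2.
At the minimum of AVC, MC = AVC. MC = 21 - 16Q + 3Q^2; setting MC = AVC gives 2Q^2 - 8Q = 0, so Q = 4. min AVC = 5.
The firm shuts down for any P below €5.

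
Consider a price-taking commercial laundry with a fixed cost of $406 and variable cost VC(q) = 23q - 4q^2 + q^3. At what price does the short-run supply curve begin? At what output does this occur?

$19 per unit, at q = 2

Short-run supply begins at min AVC. From VC = 23q - 4q^2 + q^3, AVC = 23 - 4q + q^2.
At the minimum of AVC, MC = AVC. MC = 23 - 8q + 3q^2; setting MC = AVC gives 2q^2 - 4q = 0, so q = 2. min AVC = 19.
For P < $19 the firm produces nothing.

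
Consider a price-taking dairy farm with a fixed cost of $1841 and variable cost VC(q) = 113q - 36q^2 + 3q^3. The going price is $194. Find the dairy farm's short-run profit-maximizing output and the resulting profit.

AVC = 113 - 36q + 3q^2 has its minimum $5 at q = 6; price $194 clears that bar, so the firm operates.
With MC = 113 - 72q + 9q^2, P = MC on the upward-sloping part at q* = 9.
TR = 194·9 = 1746. TC = 1841 + 288 = 2129. Profit = 1746 − 2129 = -$383.
That loss of $383 beats the $1841 the firm would lose by shutting down; producing recovers $1458 of fixed cost.

Profit = -$383 at q = 9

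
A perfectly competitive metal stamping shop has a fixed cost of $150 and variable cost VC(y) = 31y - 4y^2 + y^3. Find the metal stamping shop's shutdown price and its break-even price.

Shutdown price = $27; break-even price = $66

Shutdown price = min AVC. AVC = 31 - 4y + y^2, with vertex at y = 2 and minimum $27.
ATC = 150/y + 31 - 4y + y^2. Setting dATC/dy = −150/y^2 − 4 + 2y = 0 gives y = 5 (since 2·5^3 − 4·5^2 = 150).
min ATC = 150/5 + 31 − 4·5 + 5^2 = $66. That is the break-even price.
Between these two prices the firm operates at a loss; above $66 it earns a profit.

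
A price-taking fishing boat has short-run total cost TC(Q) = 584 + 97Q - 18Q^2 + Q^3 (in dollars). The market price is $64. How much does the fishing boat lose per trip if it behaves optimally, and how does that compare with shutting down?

Profit = -$100 at Q = 11

AVC = 97 - 18Q + Q^2 has its minimum $16 at Q = 9; price $64 clears that bar, so the firm operates.
With MC = 97 - 36Q + 3Q^2, P = MC on the upward-sloping part at Q* = 11.
TR = 64·11 = 704. TC = 584 + 220 = 804. Profit = 704 − 804 = -$100.
By producing, the firm covers all variable cost plus $484 of fixed cost; shutting down would lose the full $584.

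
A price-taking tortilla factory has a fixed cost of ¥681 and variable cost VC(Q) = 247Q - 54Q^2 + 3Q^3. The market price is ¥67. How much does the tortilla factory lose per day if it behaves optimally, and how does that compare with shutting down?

Profit = -¥81 at Q = 10

AVC = 247 - 54Q + 3Q^2 has its minimum ¥4 at Q = 9; price ¥67 clears that bar, so the firm operates.
MC = 247 - 108Q + 9Q^2. Setting P = MC and taking the root on the rising branch gives Q* = 10.
TR = 67·10 = 670. TC = 681 + 70 = 751. Profit = 670 − 751 = -¥81.
By producing, the firm covers all variable cost plus ¥600 of fixed cost; shutting down would lose the full ¥681.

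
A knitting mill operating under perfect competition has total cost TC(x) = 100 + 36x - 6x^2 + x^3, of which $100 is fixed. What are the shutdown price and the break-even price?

Shutdown price = $27; break-even price = $51

AVC = 36 - 6x + x^2; minimized at x = 3, giving min AVC = $27. That is the shutdown price.
ATC = 100/x + 36 - 6x + x^2. Setting dATC/dx = −100/x^2 − 6 + 2x = 0 gives x = 5 (since 2·5^3 − 6·5^2 = 100).
min ATC = 100/5 + 36 − 6·5 + 5^2 = $51. That is the break-even price.
Between these two prices the firm operates at a loss; above $51 it earns a profit.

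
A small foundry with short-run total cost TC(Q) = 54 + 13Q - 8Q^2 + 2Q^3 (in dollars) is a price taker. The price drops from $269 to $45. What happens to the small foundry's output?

Output falls from 8 to 4

AVC = 13 - 8Q + 2Q^2, minimized at Q = 2 where min AVC = $5. MC = 13 - 16Q + 6Q^2.
At P = $269 ≥ min AVC, set P = MC on the rising branch: Q = 8.
At P = $45 ≥ min AVC, set P = MC: Q = 4. The firm stays open but cuts output.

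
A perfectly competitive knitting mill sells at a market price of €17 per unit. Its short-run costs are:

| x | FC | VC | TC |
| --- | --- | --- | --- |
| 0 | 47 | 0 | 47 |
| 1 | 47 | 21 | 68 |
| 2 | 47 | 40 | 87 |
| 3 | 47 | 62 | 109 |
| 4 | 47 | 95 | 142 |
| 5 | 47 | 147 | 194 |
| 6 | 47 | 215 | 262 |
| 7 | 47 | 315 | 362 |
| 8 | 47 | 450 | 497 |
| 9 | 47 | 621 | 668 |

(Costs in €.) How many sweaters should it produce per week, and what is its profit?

Tabulate TR − TC: x=0: -47; x=1: -51; x=2: -53; x=3: -58; x=4: -74; x=5: -109; x=6: -160; x=7: -243; x=8: -361; x=9: -515.
Profit is highest at x = 0. Equivalently, the lowest AVC in the table is 40/2 ≈ €20 at x = 2, and P = €17 falls below it — price never covers variable cost, so the firm shuts down and loses only its fixed cost.

x = 0 (shut down); profit = -€47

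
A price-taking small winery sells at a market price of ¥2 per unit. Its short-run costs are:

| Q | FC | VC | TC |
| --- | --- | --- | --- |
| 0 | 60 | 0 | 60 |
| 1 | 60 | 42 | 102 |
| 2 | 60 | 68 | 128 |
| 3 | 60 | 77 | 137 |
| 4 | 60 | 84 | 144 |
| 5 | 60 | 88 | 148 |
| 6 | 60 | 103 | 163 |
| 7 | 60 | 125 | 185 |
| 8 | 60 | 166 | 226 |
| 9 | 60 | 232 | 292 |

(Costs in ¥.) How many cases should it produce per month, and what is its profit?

Q = 0 (shut down); profit = -¥60

Compute π = P·Q − TC at each output: Q=0: -60; Q=1: -100; Q=2: -124; Q=3: -131; Q=4: -136; Q=5: -138; Q=6: -151; Q=7: -171; Q=8: -210; Q=9: -274.
Profit is highest at Q = 0. Equivalently, the lowest AVC in the table is 103/6 ≈ ¥17.17 at Q = 6, and P = ¥2 falls below it — price never covers variable cost, so the firm shuts down and loses only its fixed cost.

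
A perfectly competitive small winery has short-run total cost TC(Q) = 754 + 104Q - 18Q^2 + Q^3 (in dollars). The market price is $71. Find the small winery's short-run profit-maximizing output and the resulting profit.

AVC = 104 - 18Q + Q^2 has its minimum $23 at Q = 9; price $71 clears that bar, so the firm operates.
MC = 104 - 36Q + 3Q^2. Setting P = MC and taking the root on the rising branch gives Q* = 11.
TR = 71·11 = 781. TC = 754 + 297 = 1051. Profit = 781 − 1051 = -$270.
That loss of $270 beats the $754 the firm would lose by shutting down; producing recovers $484 of fixed cost.

Profit = -$270 at Q = 11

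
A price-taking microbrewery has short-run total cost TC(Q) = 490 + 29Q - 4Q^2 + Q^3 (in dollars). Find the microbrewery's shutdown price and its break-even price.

Shutdown price = $25; break-even price = $120

Shutdown price = min AVC. AVC = 29 - 4Q + Q^2, with vertex at Q = 2 and minimum $25.
ATC = 490/Q + 29 - 4Q + Q^2. Setting dATC/dQ = −490/Q^2 − 4 + 2Q = 0 gives Q = 7 (since 2·7^3 − 4·7^2 = 490).
min ATC = 490/7 + 29 − 4·7 + 7^2 = $120. That is the break-even price.
Between these two prices the firm operates at a loss; above $120 it earns a profit.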